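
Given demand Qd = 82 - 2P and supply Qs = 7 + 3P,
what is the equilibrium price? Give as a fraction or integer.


At equilibrium, Qd = Qs.
82 - 2P = 7 + 3P
82 - 7 = 2P + 3P
75 = 5P
P* = 75/5 = 15

15


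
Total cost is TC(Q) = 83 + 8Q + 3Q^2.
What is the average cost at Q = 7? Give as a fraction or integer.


TC(7) = 83 + 8*7 + 3*7^2
TC(7) = 83 + 56 + 147 = 286
AC = TC/Q = 286/7 = 286/7

286/7


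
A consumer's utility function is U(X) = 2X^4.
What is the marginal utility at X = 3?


MU = dU/dX = 2*4*X^(4-1)
MU = 8*X^3
At X = 3:
MU = 8 * 3^3
MU = 8 * 27 = 216

216


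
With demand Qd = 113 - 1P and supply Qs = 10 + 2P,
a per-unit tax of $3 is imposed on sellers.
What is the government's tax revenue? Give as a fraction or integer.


With tax on sellers, new supply: Qs' = 10 + 2(P - 3)
= 4 + 2P
New equilibrium quantity:
Q_new = 230/3
Tax revenue = tax * Q_new = 3 * 230/3 = 230

230


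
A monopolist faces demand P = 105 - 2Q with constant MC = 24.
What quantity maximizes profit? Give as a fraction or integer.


TR = P*Q = (105 - 2Q)Q = 105Q - 2Q^2
MR = dTR/dQ = 105 - 4Q
Set MR = MC:
105 - 4Q = 24
81 = 4Q
Q* = 81/4 = 81/4

81/4


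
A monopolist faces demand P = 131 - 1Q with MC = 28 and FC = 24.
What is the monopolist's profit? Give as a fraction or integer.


MR = MC: 131 - 2Q = 28
Q* = 103/2
P* = 131 - 1*103/2 = 159/2
Profit = (P* - MC)*Q* - FC
= (159/2 - 28)*103/2 - 24
= 103/2*103/2 - 24
= 10609/4 - 24 = 10513/4

10513/4


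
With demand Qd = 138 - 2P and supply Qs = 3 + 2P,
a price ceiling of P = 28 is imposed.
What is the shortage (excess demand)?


At P = 28:
Qd = 138 - 2*28 = 82
Qs = 3 + 2*28 = 59
Shortage = Qd - Qs = 82 - 59 = 23

23


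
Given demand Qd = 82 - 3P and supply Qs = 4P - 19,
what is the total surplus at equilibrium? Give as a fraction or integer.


Find equilibrium: 82 - 3P = 4P - 19
82 + 19 = 7P
P* = 101/7 = 101/7
Q* = 4*101/7 - 19 = 271/7
Inverse demand: P = 82/3 - Q/3, so P_max = 82/3
Inverse supply: P = 19/4 + Q/4, so P_min = 19/4
CS = (1/2) * 271/7 * (82/3 - 101/7) = 73441/294
PS = (1/2) * 271/7 * (101/7 - 19/4) = 73441/392
TS = CS + PS = 73441/294 + 73441/392 = 73441/168

73441/168


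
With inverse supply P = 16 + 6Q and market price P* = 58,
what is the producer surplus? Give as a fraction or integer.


Minimum supply price (at Q=0): P_min = 16
Quantity supplied at P* = 58:
Q* = (58 - 16)/6 = 7
PS = (1/2) * Q* * (P* - P_min)
PS = (1/2) * 7 * (58 - 16)
PS = (1/2) * 7 * 42 = 147

147


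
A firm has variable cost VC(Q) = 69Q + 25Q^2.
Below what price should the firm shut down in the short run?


AVC(Q) = VC(Q)/Q = 69 + 25Q
AVC is increasing in Q, so minimum AVC is at Q -> 0+.
Min AVC = 69
The firm should shut down if P < 69.

69


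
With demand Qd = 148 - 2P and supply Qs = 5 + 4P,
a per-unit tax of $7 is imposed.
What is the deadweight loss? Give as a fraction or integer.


Pre-tax equilibrium quantity: Q* = 301/3
Post-tax equilibrium quantity: Q_tax = 91
Reduction in quantity: Q* - Q_tax = 28/3
DWL = (1/2) * tax * (Q* - Q_tax)
DWL = (1/2) * 7 * 28/3 = 98/3

98/3


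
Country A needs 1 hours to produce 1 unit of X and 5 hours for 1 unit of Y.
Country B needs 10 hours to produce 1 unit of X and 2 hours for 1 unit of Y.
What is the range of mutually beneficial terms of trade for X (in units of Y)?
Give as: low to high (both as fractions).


Opportunity cost of X for Country A = hours_X / hours_Y = 1/5 = 1/5 units of Y
Opportunity cost of X for Country B = hours_X / hours_Y = 10/2 = 5 units of Y
Terms of trade must be between the two opportunity costs.
Range: 1/5 to 5

1/5 to 5


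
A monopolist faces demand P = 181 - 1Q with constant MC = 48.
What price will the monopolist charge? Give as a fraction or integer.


MR = 181 - 2Q
Set MR = MC: 181 - 2Q = 48
Q* = 133/2
Substitute into demand:
P* = 181 - 1*133/2 = 229/2

229/2


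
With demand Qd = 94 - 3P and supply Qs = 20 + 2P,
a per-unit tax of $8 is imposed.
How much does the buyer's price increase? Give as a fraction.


With a per-unit tax, the buyer's price increase depends on relative slopes.
Supply slope: d = 2, Demand slope: b = 3
Buyer's price increase = d * tax / (b + d)
= 2 * 8 / (3 + 2)
= 16 / 5 = 16/5

16/5


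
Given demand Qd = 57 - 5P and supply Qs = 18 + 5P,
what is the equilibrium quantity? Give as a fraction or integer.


First find equilibrium price:
57 - 5P = 18 + 5P
P* = 39/10 = 39/10
Then substitute into demand:
Q* = 57 - 5 * 39/10 = 75/2

75/2


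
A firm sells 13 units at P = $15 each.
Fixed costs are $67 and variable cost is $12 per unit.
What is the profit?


Total Revenue = P * Q = 15 * 13 = $195
Total Cost = FC + VC*Q = 67 + 12*13 = $223
Profit = TR - TC = 195 - 223 = $-28

$-28


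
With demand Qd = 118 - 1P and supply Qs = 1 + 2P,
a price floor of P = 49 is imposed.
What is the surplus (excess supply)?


At P = 49:
Qd = 118 - 1*49 = 69
Qs = 1 + 2*49 = 99
Surplus = Qs - Qd = 99 - 69 = 30

30


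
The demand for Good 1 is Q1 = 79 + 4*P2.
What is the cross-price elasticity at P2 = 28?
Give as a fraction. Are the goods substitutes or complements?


dQ1/dP2 = 4
At P2 = 28: Q1 = 79 + 4*28 = 191
Exy = (dQ1/dP2)(P2/Q1) = 4 * 28 / 191 = 112/191
Since Exy > 0, the goods are substitutes.

112/191 (substitutes)


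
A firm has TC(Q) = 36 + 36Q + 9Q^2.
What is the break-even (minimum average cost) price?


AC(Q) = 36/Q + 36 + 9Q
To minimize: dAC/dQ = -36/Q^2 + 9 = 0
Q^2 = 36/9 = 4
Q* = 2
Min AC = 36/2 + 36 + 9*2
Min AC = 18 + 36 + 18 = 72

72


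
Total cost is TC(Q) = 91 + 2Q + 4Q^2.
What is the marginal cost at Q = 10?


MC = dTC/dQ = 2 + 2*4*Q
At Q = 10:
MC = 2 + 8*10
MC = 2 + 80 = 82

82


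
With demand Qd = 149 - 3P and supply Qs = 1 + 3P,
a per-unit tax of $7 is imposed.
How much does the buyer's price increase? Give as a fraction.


With a per-unit tax, the buyer's price increase depends on relative slopes.
Supply slope: d = 3, Demand slope: b = 3
Buyer's price increase = d * tax / (b + d)
= 3 * 7 / (3 + 3)
= 21 / 6 = 7/2

7/2


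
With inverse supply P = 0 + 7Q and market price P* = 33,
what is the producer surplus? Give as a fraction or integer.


Minimum supply price (at Q=0): P_min = 0
Quantity supplied at P* = 33:
Q* = (33 - 0)/7 = 33/7
PS = (1/2) * Q* * (P* - P_min)
PS = (1/2) * 33/7 * (33 - 0)
PS = (1/2) * 33/7 * 33 = 1089/14

1089/14


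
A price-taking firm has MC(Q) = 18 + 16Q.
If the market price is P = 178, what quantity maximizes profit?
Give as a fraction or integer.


In perfect competition, profit is maximized where P = MC.
178 = 18 + 16Q
160 = 16Q
Q* = 160/16 = 10

10


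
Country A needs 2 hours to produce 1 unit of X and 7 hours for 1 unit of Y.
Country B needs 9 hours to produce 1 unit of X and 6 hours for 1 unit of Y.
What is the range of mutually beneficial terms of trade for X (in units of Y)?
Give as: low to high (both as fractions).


Opportunity cost of X for Country A = hours_X / hours_Y = 2/7 = 2/7 units of Y
Opportunity cost of X for Country B = hours_X / hours_Y = 9/6 = 3/2 units of Y
Terms of trade must be between the two opportunity costs.
Range: 2/7 to 3/2

2/7 to 3/2


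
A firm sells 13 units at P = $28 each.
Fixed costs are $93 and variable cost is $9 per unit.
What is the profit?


Total Revenue = P * Q = 28 * 13 = $364
Total Cost = FC + VC*Q = 93 + 9*13 = $210
Profit = TR - TC = 364 - 210 = $154

$154


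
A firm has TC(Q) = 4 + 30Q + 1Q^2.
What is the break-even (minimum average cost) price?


AC(Q) = 4/Q + 30 + 1Q
To minimize: dAC/dQ = -4/Q^2 + 1 = 0
Q^2 = 4/1 = 4
Q* = 2
Min AC = 4/2 + 30 + 1*2
Min AC = 2 + 30 + 2 = 34

34


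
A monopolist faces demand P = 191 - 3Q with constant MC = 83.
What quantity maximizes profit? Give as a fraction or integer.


TR = P*Q = (191 - 3Q)Q = 191Q - 3Q^2
MR = dTR/dQ = 191 - 6Q
Set MR = MC:
191 - 6Q = 83
108 = 6Q
Q* = 108/6 = 18

18


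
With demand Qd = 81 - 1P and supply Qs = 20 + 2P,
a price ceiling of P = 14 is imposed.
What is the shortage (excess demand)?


At P = 14:
Qd = 81 - 1*14 = 67
Qs = 20 + 2*14 = 48
Shortage = Qd - Qs = 67 - 48 = 19

19


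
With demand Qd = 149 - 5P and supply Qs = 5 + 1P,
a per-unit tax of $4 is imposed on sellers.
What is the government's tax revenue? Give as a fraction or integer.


With tax on sellers, new supply: Qs' = 5 + 1(P - 4)
= 1 + 1P
New equilibrium quantity:
Q_new = 77/3
Tax revenue = tax * Q_new = 4 * 77/3 = 308/3

308/3


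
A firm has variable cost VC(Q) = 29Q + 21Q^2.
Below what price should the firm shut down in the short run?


AVC(Q) = VC(Q)/Q = 29 + 21Q
AVC is increasing in Q, so minimum AVC is at Q -> 0+.
Min AVC = 29
The firm should shut down if P < 29.

29


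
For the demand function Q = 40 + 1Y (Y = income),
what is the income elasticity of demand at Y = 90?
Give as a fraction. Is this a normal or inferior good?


dQ/dY = 1
At Y = 90: Q = 40 + 1*90 = 130
Ey = (dQ/dY)(Y/Q) = 1 * 90 / 130 = 9/13
Since Ey > 0, this is a normal good.

9/13 (normal good)


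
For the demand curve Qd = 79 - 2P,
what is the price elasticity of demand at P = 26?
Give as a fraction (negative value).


dQ/dP = -2
At P = 26: Q = 79 - 2*26 = 27
E = (dQ/dP)(P/Q) = (-2)(26/27) = -52/27

-52/27


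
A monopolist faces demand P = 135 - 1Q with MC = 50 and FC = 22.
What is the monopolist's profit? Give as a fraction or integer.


MR = MC: 135 - 2Q = 50
Q* = 85/2
P* = 135 - 1*85/2 = 185/2
Profit = (P* - MC)*Q* - FC
= (185/2 - 50)*85/2 - 22
= 85/2*85/2 - 22
= 7225/4 - 22 = 7137/4

7137/4


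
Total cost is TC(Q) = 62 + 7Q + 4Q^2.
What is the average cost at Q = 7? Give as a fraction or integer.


TC(7) = 62 + 7*7 + 4*7^2
TC(7) = 62 + 49 + 196 = 307
AC = TC/Q = 307/7 = 307/7

307/7


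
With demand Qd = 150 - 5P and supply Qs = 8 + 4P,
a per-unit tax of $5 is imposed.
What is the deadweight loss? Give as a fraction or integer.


Pre-tax equilibrium quantity: Q* = 640/9
Post-tax equilibrium quantity: Q_tax = 60
Reduction in quantity: Q* - Q_tax = 100/9
DWL = (1/2) * tax * (Q* - Q_tax)
DWL = (1/2) * 5 * 100/9 = 250/9

250/9


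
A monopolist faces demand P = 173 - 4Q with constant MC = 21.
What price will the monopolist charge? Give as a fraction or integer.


MR = 173 - 8Q
Set MR = MC: 173 - 8Q = 21
Q* = 19
Substitute into demand:
P* = 173 - 4*19 = 97

97


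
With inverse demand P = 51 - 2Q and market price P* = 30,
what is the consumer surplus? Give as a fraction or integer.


Maximum willingness to pay (at Q=0): P_max = 51
Quantity demanded at P* = 30:
Q* = (51 - 30)/2 = 21/2
CS = (1/2) * Q* * (P_max - P*)
CS = (1/2) * 21/2 * (51 - 30)
CS = (1/2) * 21/2 * 21 = 441/4

441/4


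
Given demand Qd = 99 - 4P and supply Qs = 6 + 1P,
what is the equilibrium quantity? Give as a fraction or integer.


First find equilibrium price:
99 - 4P = 6 + 1P
P* = 93/5 = 93/5
Then substitute into demand:
Q* = 99 - 4 * 93/5 = 123/5

123/5


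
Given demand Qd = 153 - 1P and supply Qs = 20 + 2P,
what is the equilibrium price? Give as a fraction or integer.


At equilibrium, Qd = Qs.
153 - 1P = 20 + 2P
153 - 20 = 1P + 2P
133 = 3P
P* = 133/3 = 133/3

133/3


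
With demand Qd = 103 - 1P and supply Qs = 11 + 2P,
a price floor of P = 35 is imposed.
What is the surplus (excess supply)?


At P = 35:
Qd = 103 - 1*35 = 68
Qs = 11 + 2*35 = 81
Surplus = Qs - Qd = 81 - 68 = 13

13


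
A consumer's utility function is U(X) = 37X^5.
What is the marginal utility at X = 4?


MU = dU/dX = 37*5*X^(5-1)
MU = 185*X^4
At X = 4:
MU = 185 * 4^4
MU = 185 * 256 = 47360

47360


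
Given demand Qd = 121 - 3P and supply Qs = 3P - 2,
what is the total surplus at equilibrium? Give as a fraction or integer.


Find equilibrium: 121 - 3P = 3P - 2
121 + 2 = 6P
P* = 123/6 = 41/2
Q* = 3*41/2 - 2 = 119/2
Inverse demand: P = 121/3 - Q/3, so P_max = 121/3
Inverse supply: P = 2/3 + Q/3, so P_min = 2/3
CS = (1/2) * 119/2 * (121/3 - 41/2) = 14161/24
PS = (1/2) * 119/2 * (41/2 - 2/3) = 14161/24
TS = CS + PS = 14161/24 + 14161/24 = 14161/12

14161/12


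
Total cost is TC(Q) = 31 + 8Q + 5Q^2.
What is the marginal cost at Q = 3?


MC = dTC/dQ = 8 + 2*5*Q
At Q = 3:
MC = 8 + 10*3
MC = 8 + 30 = 38

38


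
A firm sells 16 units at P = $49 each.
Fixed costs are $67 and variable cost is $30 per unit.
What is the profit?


Total Revenue = P * Q = 49 * 16 = $784
Total Cost = FC + VC*Q = 67 + 30*16 = $547
Profit = TR - TC = 784 - 547 = $237

$237


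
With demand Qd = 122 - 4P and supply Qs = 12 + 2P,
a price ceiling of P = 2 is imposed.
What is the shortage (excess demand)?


At P = 2:
Qd = 122 - 4*2 = 114
Qs = 12 + 2*2 = 16
Shortage = Qd - Qs = 114 - 16 = 98

98


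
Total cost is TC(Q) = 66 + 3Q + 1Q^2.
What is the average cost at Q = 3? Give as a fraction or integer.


TC(3) = 66 + 3*3 + 1*3^2
TC(3) = 66 + 9 + 9 = 84
AC = TC/Q = 84/3 = 28

28


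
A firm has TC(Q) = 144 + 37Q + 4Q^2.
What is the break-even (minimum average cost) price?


AC(Q) = 144/Q + 37 + 4Q
To minimize: dAC/dQ = -144/Q^2 + 4 = 0
Q^2 = 144/4 = 36
Q* = 6
Min AC = 144/6 + 37 + 4*6
Min AC = 24 + 37 + 24 = 85

85


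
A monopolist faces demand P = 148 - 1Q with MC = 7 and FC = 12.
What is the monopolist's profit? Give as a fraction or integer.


MR = MC: 148 - 2Q = 7
Q* = 141/2
P* = 148 - 1*141/2 = 155/2
Profit = (P* - MC)*Q* - FC
= (155/2 - 7)*141/2 - 12
= 141/2*141/2 - 12
= 19881/4 - 12 = 19833/4

19833/4


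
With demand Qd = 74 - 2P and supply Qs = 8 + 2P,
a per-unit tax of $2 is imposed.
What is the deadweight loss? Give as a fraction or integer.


Pre-tax equilibrium quantity: Q* = 41
Post-tax equilibrium quantity: Q_tax = 39
Reduction in quantity: Q* - Q_tax = 2
DWL = (1/2) * tax * (Q* - Q_tax)
DWL = (1/2) * 2 * 2 = 2

2


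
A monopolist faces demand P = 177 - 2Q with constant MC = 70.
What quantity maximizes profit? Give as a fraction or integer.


TR = P*Q = (177 - 2Q)Q = 177Q - 2Q^2
MR = dTR/dQ = 177 - 4Q
Set MR = MC:
177 - 4Q = 70
107 = 4Q
Q* = 107/4 = 107/4

107/4


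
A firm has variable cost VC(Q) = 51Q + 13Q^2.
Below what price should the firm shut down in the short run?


AVC(Q) = VC(Q)/Q = 51 + 13Q
AVC is increasing in Q, so minimum AVC is at Q -> 0+.
Min AVC = 51
The firm should shut down if P < 51.

51


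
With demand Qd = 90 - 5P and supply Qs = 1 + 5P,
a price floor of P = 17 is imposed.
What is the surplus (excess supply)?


At P = 17:
Qd = 90 - 5*17 = 5
Qs = 1 + 5*17 = 86
Surplus = Qs - Qd = 86 - 5 = 81

81


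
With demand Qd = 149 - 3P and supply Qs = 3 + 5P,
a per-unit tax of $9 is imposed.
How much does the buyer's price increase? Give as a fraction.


With a per-unit tax, the buyer's price increase depends on relative slopes.
Supply slope: d = 5, Demand slope: b = 3
Buyer's price increase = d * tax / (b + d)
= 5 * 9 / (3 + 5)
= 45 / 8 = 45/8

45/8


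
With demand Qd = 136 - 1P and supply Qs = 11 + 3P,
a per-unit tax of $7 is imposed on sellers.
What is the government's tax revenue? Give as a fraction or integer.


With tax on sellers, new supply: Qs' = 11 + 3(P - 7)
= 3P - 10
New equilibrium quantity:
Q_new = 199/2
Tax revenue = tax * Q_new = 7 * 199/2 = 1393/2

1393/2


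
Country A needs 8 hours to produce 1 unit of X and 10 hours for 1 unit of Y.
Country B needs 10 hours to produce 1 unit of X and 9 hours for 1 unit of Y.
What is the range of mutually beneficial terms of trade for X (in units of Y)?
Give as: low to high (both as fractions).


Opportunity cost of X for Country A = hours_X / hours_Y = 8/10 = 4/5 units of Y
Opportunity cost of X for Country B = hours_X / hours_Y = 10/9 = 10/9 units of Y
Terms of trade must be between the two opportunity costs.
Range: 4/5 to 10/9

4/5 to 10/9


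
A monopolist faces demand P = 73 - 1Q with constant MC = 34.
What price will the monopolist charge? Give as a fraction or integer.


MR = 73 - 2Q
Set MR = MC: 73 - 2Q = 34
Q* = 39/2
Substitute into demand:
P* = 73 - 1*39/2 = 107/2

107/2


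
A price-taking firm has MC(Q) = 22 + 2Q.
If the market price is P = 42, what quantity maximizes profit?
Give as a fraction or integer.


In perfect competition, profit is maximized where P = MC.
42 = 22 + 2Q
20 = 2Q
Q* = 20/2 = 10

10


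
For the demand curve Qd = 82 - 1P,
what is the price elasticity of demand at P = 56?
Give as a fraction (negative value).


dQ/dP = -1
At P = 56: Q = 82 - 1*56 = 26
E = (dQ/dP)(P/Q) = (-1)(56/26) = -28/13

-28/13


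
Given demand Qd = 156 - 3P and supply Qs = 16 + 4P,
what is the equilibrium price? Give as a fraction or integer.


At equilibrium, Qd = Qs.
156 - 3P = 16 + 4P
156 - 16 = 3P + 4P
140 = 7P
P* = 140/7 = 20

20


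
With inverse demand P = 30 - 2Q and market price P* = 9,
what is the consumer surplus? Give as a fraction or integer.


Maximum willingness to pay (at Q=0): P_max = 30
Quantity demanded at P* = 9:
Q* = (30 - 9)/2 = 21/2
CS = (1/2) * Q* * (P_max - P*)
CS = (1/2) * 21/2 * (30 - 9)
CS = (1/2) * 21/2 * 21 = 441/4

441/4


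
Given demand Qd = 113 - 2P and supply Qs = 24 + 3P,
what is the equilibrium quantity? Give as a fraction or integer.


First find equilibrium price:
113 - 2P = 24 + 3P
P* = 89/5 = 89/5
Then substitute into demand:
Q* = 113 - 2 * 89/5 = 387/5

387/5


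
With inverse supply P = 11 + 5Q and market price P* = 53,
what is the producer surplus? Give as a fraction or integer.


Minimum supply price (at Q=0): P_min = 11
Quantity supplied at P* = 53:
Q* = (53 - 11)/5 = 42/5
PS = (1/2) * Q* * (P* - P_min)
PS = (1/2) * 42/5 * (53 - 11)
PS = (1/2) * 42/5 * 42 = 882/5

882/5


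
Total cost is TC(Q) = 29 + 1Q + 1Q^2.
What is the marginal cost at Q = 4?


MC = dTC/dQ = 1 + 2*1*Q
At Q = 4:
MC = 1 + 2*4
MC = 1 + 8 = 9

9


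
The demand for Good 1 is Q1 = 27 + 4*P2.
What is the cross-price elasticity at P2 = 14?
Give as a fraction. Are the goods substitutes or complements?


dQ1/dP2 = 4
At P2 = 14: Q1 = 27 + 4*14 = 83
Exy = (dQ1/dP2)(P2/Q1) = 4 * 14 / 83 = 56/83
Since Exy > 0, the goods are substitutes.

56/83 (substitutes)


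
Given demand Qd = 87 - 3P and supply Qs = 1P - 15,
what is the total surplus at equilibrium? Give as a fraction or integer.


Find equilibrium: 87 - 3P = 1P - 15
87 + 15 = 4P
P* = 102/4 = 51/2
Q* = 1*51/2 - 15 = 21/2
Inverse demand: P = 29 - Q/3, so P_max = 29
Inverse supply: P = 15 + Q/1, so P_min = 15
CS = (1/2) * 21/2 * (29 - 51/2) = 147/8
PS = (1/2) * 21/2 * (51/2 - 15) = 441/8
TS = CS + PS = 147/8 + 441/8 = 147/2

147/2


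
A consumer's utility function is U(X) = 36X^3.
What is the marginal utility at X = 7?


MU = dU/dX = 36*3*X^(3-1)
MU = 108*X^2
At X = 7:
MU = 108 * 7^2
MU = 108 * 49 = 5292

5292


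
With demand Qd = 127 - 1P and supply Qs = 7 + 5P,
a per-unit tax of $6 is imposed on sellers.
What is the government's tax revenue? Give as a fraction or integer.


With tax on sellers, new supply: Qs' = 7 + 5(P - 6)
= 5P - 23
New equilibrium quantity:
Q_new = 102
Tax revenue = tax * Q_new = 6 * 102 = 612

612


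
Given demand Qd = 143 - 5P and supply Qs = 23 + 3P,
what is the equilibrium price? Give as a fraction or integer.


At equilibrium, Qd = Qs.
143 - 5P = 23 + 3P
143 - 23 = 5P + 3P
120 = 8P
P* = 120/8 = 15

15


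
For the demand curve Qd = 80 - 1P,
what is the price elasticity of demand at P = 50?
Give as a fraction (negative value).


dQ/dP = -1
At P = 50: Q = 80 - 1*50 = 30
E = (dQ/dP)(P/Q) = (-1)(50/30) = -5/3

-5/3


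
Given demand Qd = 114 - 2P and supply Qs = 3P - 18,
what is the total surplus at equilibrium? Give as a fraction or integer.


Find equilibrium: 114 - 2P = 3P - 18
114 + 18 = 5P
P* = 132/5 = 132/5
Q* = 3*132/5 - 18 = 306/5
Inverse demand: P = 57 - Q/2, so P_max = 57
Inverse supply: P = 6 + Q/3, so P_min = 6
CS = (1/2) * 306/5 * (57 - 132/5) = 23409/25
PS = (1/2) * 306/5 * (132/5 - 6) = 15606/25
TS = CS + PS = 23409/25 + 15606/25 = 7803/5

7803/5


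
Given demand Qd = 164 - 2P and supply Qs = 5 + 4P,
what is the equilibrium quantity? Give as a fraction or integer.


First find equilibrium price:
164 - 2P = 5 + 4P
P* = 159/6 = 53/2
Then substitute into demand:
Q* = 164 - 2 * 53/2 = 111

111


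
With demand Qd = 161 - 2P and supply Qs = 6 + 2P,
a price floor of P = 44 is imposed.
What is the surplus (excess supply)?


At P = 44:
Qd = 161 - 2*44 = 73
Qs = 6 + 2*44 = 94
Surplus = Qs - Qd = 94 - 73 = 21

21


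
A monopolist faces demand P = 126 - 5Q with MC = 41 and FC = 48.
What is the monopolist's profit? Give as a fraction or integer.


MR = MC: 126 - 10Q = 41
Q* = 17/2
P* = 126 - 5*17/2 = 167/2
Profit = (P* - MC)*Q* - FC
= (167/2 - 41)*17/2 - 48
= 85/2*17/2 - 48
= 1445/4 - 48 = 1253/4

1253/4


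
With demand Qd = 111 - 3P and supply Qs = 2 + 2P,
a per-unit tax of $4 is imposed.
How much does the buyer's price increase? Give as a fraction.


With a per-unit tax, the buyer's price increase depends on relative slopes.
Supply slope: d = 2, Demand slope: b = 3
Buyer's price increase = d * tax / (b + d)
= 2 * 4 / (3 + 2)
= 8 / 5 = 8/5

8/5


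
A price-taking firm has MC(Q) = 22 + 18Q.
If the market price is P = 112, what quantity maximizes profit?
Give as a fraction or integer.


In perfect competition, profit is maximized where P = MC.
112 = 22 + 18Q
90 = 18Q
Q* = 90/18 = 5

5


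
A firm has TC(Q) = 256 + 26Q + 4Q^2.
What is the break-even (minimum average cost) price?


AC(Q) = 256/Q + 26 + 4Q
To minimize: dAC/dQ = -256/Q^2 + 4 = 0
Q^2 = 256/4 = 64
Q* = 8
Min AC = 256/8 + 26 + 4*8
Min AC = 32 + 26 + 32 = 90

90


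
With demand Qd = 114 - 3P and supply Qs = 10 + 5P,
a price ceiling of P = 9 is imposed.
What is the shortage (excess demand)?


At P = 9:
Qd = 114 - 3*9 = 87
Qs = 10 + 5*9 = 55
Shortage = Qd - Qs = 87 - 55 = 32

32


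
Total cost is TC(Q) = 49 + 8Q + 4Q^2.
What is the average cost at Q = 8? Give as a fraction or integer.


TC(8) = 49 + 8*8 + 4*8^2
TC(8) = 49 + 64 + 256 = 369
AC = TC/Q = 369/8 = 369/8

369/8


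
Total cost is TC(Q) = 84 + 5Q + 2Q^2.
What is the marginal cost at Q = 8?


MC = dTC/dQ = 5 + 2*2*Q
At Q = 8:
MC = 5 + 4*8
MC = 5 + 32 = 37

37


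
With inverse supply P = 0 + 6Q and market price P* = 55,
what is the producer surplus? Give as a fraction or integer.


Minimum supply price (at Q=0): P_min = 0
Quantity supplied at P* = 55:
Q* = (55 - 0)/6 = 55/6
PS = (1/2) * Q* * (P* - P_min)
PS = (1/2) * 55/6 * (55 - 0)
PS = (1/2) * 55/6 * 55 = 3025/12

3025/12


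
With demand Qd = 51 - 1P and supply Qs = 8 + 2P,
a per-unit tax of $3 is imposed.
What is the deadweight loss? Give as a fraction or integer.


Pre-tax equilibrium quantity: Q* = 110/3
Post-tax equilibrium quantity: Q_tax = 104/3
Reduction in quantity: Q* - Q_tax = 2
DWL = (1/2) * tax * (Q* - Q_tax)
DWL = (1/2) * 3 * 2 = 3

3


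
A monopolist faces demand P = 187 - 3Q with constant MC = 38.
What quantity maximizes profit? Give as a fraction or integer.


TR = P*Q = (187 - 3Q)Q = 187Q - 3Q^2
MR = dTR/dQ = 187 - 6Q
Set MR = MC:
187 - 6Q = 38
149 = 6Q
Q* = 149/6 = 149/6

149/6


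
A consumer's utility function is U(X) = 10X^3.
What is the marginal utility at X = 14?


MU = dU/dX = 10*3*X^(3-1)
MU = 30*X^2
At X = 14:
MU = 30 * 14^2
MU = 30 * 196 = 5880

5880


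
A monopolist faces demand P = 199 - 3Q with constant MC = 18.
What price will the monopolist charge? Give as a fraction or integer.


MR = 199 - 6Q
Set MR = MC: 199 - 6Q = 18
Q* = 181/6
Substitute into demand:
P* = 199 - 3*181/6 = 217/2

217/2


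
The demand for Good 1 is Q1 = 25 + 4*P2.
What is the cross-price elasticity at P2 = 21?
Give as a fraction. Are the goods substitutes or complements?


dQ1/dP2 = 4
At P2 = 21: Q1 = 25 + 4*21 = 109
Exy = (dQ1/dP2)(P2/Q1) = 4 * 21 / 109 = 84/109
Since Exy > 0, the goods are substitutes.

84/109 (substitutes)


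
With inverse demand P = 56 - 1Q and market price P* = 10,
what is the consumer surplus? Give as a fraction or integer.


Maximum willingness to pay (at Q=0): P_max = 56
Quantity demanded at P* = 10:
Q* = (56 - 10)/1 = 46
CS = (1/2) * Q* * (P_max - P*)
CS = (1/2) * 46 * (56 - 10)
CS = (1/2) * 46 * 46 = 1058

1058


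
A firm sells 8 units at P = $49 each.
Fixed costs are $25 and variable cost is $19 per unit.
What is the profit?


Total Revenue = P * Q = 49 * 8 = $392
Total Cost = FC + VC*Q = 25 + 19*8 = $177
Profit = TR - TC = 392 - 177 = $215

$215


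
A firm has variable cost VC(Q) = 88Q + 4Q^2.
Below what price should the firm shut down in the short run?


AVC(Q) = VC(Q)/Q = 88 + 4Q
AVC is increasing in Q, so minimum AVC is at Q -> 0+.
Min AVC = 88
The firm should shut down if P < 88.

88


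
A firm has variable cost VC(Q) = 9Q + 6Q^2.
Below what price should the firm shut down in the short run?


AVC(Q) = VC(Q)/Q = 9 + 6Q
AVC is increasing in Q, so minimum AVC is at Q -> 0+.
Min AVC = 9
The firm should shut down if P < 9.

9


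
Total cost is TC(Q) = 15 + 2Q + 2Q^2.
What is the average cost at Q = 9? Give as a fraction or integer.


TC(9) = 15 + 2*9 + 2*9^2
TC(9) = 15 + 18 + 162 = 195
AC = TC/Q = 195/9 = 65/3

65/3


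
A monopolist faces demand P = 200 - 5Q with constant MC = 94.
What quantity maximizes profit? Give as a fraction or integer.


TR = P*Q = (200 - 5Q)Q = 200Q - 5Q^2
MR = dTR/dQ = 200 - 10Q
Set MR = MC:
200 - 10Q = 94
106 = 10Q
Q* = 106/10 = 53/5

53/5


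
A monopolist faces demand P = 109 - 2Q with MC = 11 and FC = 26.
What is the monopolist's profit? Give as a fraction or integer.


MR = MC: 109 - 4Q = 11
Q* = 49/2
P* = 109 - 2*49/2 = 60
Profit = (P* - MC)*Q* - FC
= (60 - 11)*49/2 - 26
= 49*49/2 - 26
= 2401/2 - 26 = 2349/2

2349/2


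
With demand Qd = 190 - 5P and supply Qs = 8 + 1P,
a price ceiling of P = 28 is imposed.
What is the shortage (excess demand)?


At P = 28:
Qd = 190 - 5*28 = 50
Qs = 8 + 1*28 = 36
Shortage = Qd - Qs = 50 - 36 = 14

14


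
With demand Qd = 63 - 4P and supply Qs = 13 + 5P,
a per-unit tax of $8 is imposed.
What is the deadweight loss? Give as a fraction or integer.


Pre-tax equilibrium quantity: Q* = 367/9
Post-tax equilibrium quantity: Q_tax = 23
Reduction in quantity: Q* - Q_tax = 160/9
DWL = (1/2) * tax * (Q* - Q_tax)
DWL = (1/2) * 8 * 160/9 = 640/9

640/9


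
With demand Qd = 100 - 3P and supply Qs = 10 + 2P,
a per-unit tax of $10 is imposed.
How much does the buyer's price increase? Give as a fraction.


With a per-unit tax, the buyer's price increase depends on relative slopes.
Supply slope: d = 2, Demand slope: b = 3
Buyer's price increase = d * tax / (b + d)
= 2 * 10 / (3 + 2)
= 20 / 5 = 4

4


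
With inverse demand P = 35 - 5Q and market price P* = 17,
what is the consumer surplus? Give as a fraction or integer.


Maximum willingness to pay (at Q=0): P_max = 35
Quantity demanded at P* = 17:
Q* = (35 - 17)/5 = 18/5
CS = (1/2) * Q* * (P_max - P*)
CS = (1/2) * 18/5 * (35 - 17)
CS = (1/2) * 18/5 * 18 = 162/5

162/5


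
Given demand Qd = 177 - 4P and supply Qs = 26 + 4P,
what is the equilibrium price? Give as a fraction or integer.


At equilibrium, Qd = Qs.
177 - 4P = 26 + 4P
177 - 26 = 4P + 4P
151 = 8P
P* = 151/8 = 151/8

151/8


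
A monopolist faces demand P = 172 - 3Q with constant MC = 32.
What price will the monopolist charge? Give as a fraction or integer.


MR = 172 - 6Q
Set MR = MC: 172 - 6Q = 32
Q* = 70/3
Substitute into demand:
P* = 172 - 3*70/3 = 102

102


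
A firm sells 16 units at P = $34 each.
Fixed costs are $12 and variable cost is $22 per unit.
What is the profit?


Total Revenue = P * Q = 34 * 16 = $544
Total Cost = FC + VC*Q = 12 + 22*16 = $364
Profit = TR - TC = 544 - 364 = $180

$180


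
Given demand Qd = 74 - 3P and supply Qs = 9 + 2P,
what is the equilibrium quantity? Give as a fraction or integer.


First find equilibrium price:
74 - 3P = 9 + 2P
P* = 65/5 = 13
Then substitute into demand:
Q* = 74 - 3 * 13 = 35

35


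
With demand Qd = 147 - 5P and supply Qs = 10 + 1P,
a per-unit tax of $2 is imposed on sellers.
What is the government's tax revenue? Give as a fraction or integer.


With tax on sellers, new supply: Qs' = 10 + 1(P - 2)
= 8 + 1P
New equilibrium quantity:
Q_new = 187/6
Tax revenue = tax * Q_new = 2 * 187/6 = 187/3

187/3


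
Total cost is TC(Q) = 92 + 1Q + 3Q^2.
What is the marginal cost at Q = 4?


MC = dTC/dQ = 1 + 2*3*Q
At Q = 4:
MC = 1 + 6*4
MC = 1 + 24 = 25

25


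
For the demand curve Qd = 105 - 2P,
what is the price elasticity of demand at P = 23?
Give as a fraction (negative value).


dQ/dP = -2
At P = 23: Q = 105 - 2*23 = 59
E = (dQ/dP)(P/Q) = (-2)(23/59) = -46/59

-46/59


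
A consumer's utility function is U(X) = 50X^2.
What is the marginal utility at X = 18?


MU = dU/dX = 50*2*X^(2-1)
MU = 100*X^1
At X = 18:
MU = 100 * 18^1
MU = 100 * 18 = 1800

1800


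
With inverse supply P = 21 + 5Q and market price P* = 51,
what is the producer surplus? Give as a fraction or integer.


Minimum supply price (at Q=0): P_min = 21
Quantity supplied at P* = 51:
Q* = (51 - 21)/5 = 6
PS = (1/2) * Q* * (P* - P_min)
PS = (1/2) * 6 * (51 - 21)
PS = (1/2) * 6 * 30 = 90

90


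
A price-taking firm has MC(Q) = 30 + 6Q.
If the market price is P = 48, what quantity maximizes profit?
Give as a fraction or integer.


In perfect competition, profit is maximized where P = MC.
48 = 30 + 6Q
18 = 6Q
Q* = 18/6 = 3

3


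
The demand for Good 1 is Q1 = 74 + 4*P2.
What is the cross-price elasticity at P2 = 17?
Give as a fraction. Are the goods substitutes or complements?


dQ1/dP2 = 4
At P2 = 17: Q1 = 74 + 4*17 = 142
Exy = (dQ1/dP2)(P2/Q1) = 4 * 17 / 142 = 34/71
Since Exy > 0, the goods are substitutes.

34/71 (substitutes)


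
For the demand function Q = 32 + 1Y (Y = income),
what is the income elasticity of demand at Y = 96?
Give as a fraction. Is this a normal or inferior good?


dQ/dY = 1
At Y = 96: Q = 32 + 1*96 = 128
Ey = (dQ/dY)(Y/Q) = 1 * 96 / 128 = 3/4
Since Ey > 0, this is a normal good.

3/4 (normal good)


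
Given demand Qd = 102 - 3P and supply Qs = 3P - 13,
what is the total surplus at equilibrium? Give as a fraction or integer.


Find equilibrium: 102 - 3P = 3P - 13
102 + 13 = 6P
P* = 115/6 = 115/6
Q* = 3*115/6 - 13 = 89/2
Inverse demand: P = 34 - Q/3, so P_max = 34
Inverse supply: P = 13/3 + Q/3, so P_min = 13/3
CS = (1/2) * 89/2 * (34 - 115/6) = 7921/24
PS = (1/2) * 89/2 * (115/6 - 13/3) = 7921/24
TS = CS + PS = 7921/24 + 7921/24 = 7921/12

7921/12


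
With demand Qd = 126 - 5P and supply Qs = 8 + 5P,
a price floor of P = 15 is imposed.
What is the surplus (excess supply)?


At P = 15:
Qd = 126 - 5*15 = 51
Qs = 8 + 5*15 = 83
Surplus = Qs - Qd = 83 - 51 = 32

32


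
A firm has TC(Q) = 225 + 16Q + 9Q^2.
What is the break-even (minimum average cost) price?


AC(Q) = 225/Q + 16 + 9Q
To minimize: dAC/dQ = -225/Q^2 + 9 = 0
Q^2 = 225/9 = 25
Q* = 5
Min AC = 225/5 + 16 + 9*5
Min AC = 45 + 16 + 45 = 106

106


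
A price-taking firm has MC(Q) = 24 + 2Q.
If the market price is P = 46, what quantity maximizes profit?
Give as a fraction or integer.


In perfect competition, profit is maximized where P = MC.
46 = 24 + 2Q
22 = 2Q
Q* = 22/2 = 11

11


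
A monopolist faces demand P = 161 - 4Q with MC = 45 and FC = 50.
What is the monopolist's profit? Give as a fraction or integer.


MR = MC: 161 - 8Q = 45
Q* = 29/2
P* = 161 - 4*29/2 = 103
Profit = (P* - MC)*Q* - FC
= (103 - 45)*29/2 - 50
= 58*29/2 - 50
= 841 - 50 = 791

791


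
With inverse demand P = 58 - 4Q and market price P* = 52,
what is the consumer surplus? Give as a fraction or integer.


Maximum willingness to pay (at Q=0): P_max = 58
Quantity demanded at P* = 52:
Q* = (58 - 52)/4 = 3/2
CS = (1/2) * Q* * (P_max - P*)
CS = (1/2) * 3/2 * (58 - 52)
CS = (1/2) * 3/2 * 6 = 9/2

9/2


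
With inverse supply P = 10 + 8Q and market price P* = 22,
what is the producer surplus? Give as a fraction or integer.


Minimum supply price (at Q=0): P_min = 10
Quantity supplied at P* = 22:
Q* = (22 - 10)/8 = 3/2
PS = (1/2) * Q* * (P* - P_min)
PS = (1/2) * 3/2 * (22 - 10)
PS = (1/2) * 3/2 * 12 = 9

9


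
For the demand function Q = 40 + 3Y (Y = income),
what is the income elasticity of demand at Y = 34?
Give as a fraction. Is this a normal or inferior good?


dQ/dY = 3
At Y = 34: Q = 40 + 3*34 = 142
Ey = (dQ/dY)(Y/Q) = 3 * 34 / 142 = 51/71
Since Ey > 0, this is a normal good.

51/71 (normal good)


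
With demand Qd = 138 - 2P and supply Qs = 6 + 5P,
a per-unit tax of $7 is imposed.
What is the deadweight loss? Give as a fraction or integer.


Pre-tax equilibrium quantity: Q* = 702/7
Post-tax equilibrium quantity: Q_tax = 632/7
Reduction in quantity: Q* - Q_tax = 10
DWL = (1/2) * tax * (Q* - Q_tax)
DWL = (1/2) * 7 * 10 = 35

35


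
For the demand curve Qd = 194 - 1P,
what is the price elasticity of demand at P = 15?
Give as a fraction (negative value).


dQ/dP = -1
At P = 15: Q = 194 - 1*15 = 179
E = (dQ/dP)(P/Q) = (-1)(15/179) = -15/179

-15/179


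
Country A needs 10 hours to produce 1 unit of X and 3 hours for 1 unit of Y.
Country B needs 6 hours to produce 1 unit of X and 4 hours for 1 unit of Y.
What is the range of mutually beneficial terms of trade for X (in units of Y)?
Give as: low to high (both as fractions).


Opportunity cost of X for Country A = hours_X / hours_Y = 10/3 = 10/3 units of Y
Opportunity cost of X for Country B = hours_X / hours_Y = 6/4 = 3/2 units of Y
Terms of trade must be between the two opportunity costs.
Range: 3/2 to 10/3

3/2 to 10/3


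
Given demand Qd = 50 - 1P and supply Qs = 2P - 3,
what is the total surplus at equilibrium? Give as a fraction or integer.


Find equilibrium: 50 - 1P = 2P - 3
50 + 3 = 3P
P* = 53/3 = 53/3
Q* = 2*53/3 - 3 = 97/3
Inverse demand: P = 50 - Q/1, so P_max = 50
Inverse supply: P = 3/2 + Q/2, so P_min = 3/2
CS = (1/2) * 97/3 * (50 - 53/3) = 9409/18
PS = (1/2) * 97/3 * (53/3 - 3/2) = 9409/36
TS = CS + PS = 9409/18 + 9409/36 = 9409/12

9409/12


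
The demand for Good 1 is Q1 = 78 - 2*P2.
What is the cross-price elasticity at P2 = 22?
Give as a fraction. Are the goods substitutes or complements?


dQ1/dP2 = -2
At P2 = 22: Q1 = 78 - 2*22 = 34
Exy = (dQ1/dP2)(P2/Q1) = -2 * 22 / 34 = -22/17
Since Exy < 0, the goods are complements.

-22/17 (complements)


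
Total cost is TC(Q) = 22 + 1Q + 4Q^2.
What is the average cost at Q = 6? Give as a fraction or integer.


TC(6) = 22 + 1*6 + 4*6^2
TC(6) = 22 + 6 + 144 = 172
AC = TC/Q = 172/6 = 86/3

86/3


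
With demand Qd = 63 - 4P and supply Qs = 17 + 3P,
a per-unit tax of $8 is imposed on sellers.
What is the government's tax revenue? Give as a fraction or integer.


With tax on sellers, new supply: Qs' = 17 + 3(P - 8)
= 3P - 7
New equilibrium quantity:
Q_new = 23
Tax revenue = tax * Q_new = 8 * 23 = 184

184


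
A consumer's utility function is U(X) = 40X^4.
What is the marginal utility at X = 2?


MU = dU/dX = 40*4*X^(4-1)
MU = 160*X^3
At X = 2:
MU = 160 * 2^3
MU = 160 * 8 = 1280

1280


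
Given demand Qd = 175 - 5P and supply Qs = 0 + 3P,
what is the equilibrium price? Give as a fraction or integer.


At equilibrium, Qd = Qs.
175 - 5P = 0 + 3P
175 - 0 = 5P + 3P
175 = 8P
P* = 175/8 = 175/8

175/8


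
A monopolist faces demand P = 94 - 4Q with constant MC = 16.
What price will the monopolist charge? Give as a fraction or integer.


MR = 94 - 8Q
Set MR = MC: 94 - 8Q = 16
Q* = 39/4
Substitute into demand:
P* = 94 - 4*39/4 = 55

55


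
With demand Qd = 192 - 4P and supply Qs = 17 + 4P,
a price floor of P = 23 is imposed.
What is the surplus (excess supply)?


At P = 23:
Qd = 192 - 4*23 = 100
Qs = 17 + 4*23 = 109
Surplus = Qs - Qd = 109 - 100 = 9

9


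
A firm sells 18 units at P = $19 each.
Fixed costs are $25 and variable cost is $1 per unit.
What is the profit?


Total Revenue = P * Q = 19 * 18 = $342
Total Cost = FC + VC*Q = 25 + 1*18 = $43
Profit = TR - TC = 342 - 43 = $299

$299


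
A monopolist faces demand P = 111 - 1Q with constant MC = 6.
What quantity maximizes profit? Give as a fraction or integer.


TR = P*Q = (111 - 1Q)Q = 111Q - 1Q^2
MR = dTR/dQ = 111 - 2Q
Set MR = MC:
111 - 2Q = 6
105 = 2Q
Q* = 105/2 = 105/2

105/2


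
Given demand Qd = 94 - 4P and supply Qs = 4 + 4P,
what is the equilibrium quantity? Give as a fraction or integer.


First find equilibrium price:
94 - 4P = 4 + 4P
P* = 90/8 = 45/4
Then substitute into demand:
Q* = 94 - 4 * 45/4 = 49

49


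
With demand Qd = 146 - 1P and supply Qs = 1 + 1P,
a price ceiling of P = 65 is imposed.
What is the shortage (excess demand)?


At P = 65:
Qd = 146 - 1*65 = 81
Qs = 1 + 1*65 = 66
Shortage = Qd - Qs = 81 - 66 = 15

15


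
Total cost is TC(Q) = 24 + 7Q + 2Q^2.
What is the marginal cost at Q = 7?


MC = dTC/dQ = 7 + 2*2*Q
At Q = 7:
MC = 7 + 4*7
MC = 7 + 28 = 35

35


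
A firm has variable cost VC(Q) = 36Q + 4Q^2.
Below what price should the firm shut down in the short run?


AVC(Q) = VC(Q)/Q = 36 + 4Q
AVC is increasing in Q, so minimum AVC is at Q -> 0+.
Min AVC = 36
The firm should shut down if P < 36.

36


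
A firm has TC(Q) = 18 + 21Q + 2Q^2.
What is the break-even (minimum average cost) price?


AC(Q) = 18/Q + 21 + 2Q
To minimize: dAC/dQ = -18/Q^2 + 2 = 0
Q^2 = 18/2 = 9
Q* = 3
Min AC = 18/3 + 21 + 2*3
Min AC = 6 + 21 + 6 = 33

33


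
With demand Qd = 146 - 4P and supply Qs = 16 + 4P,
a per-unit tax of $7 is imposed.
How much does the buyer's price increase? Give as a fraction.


With a per-unit tax, the buyer's price increase depends on relative slopes.
Supply slope: d = 4, Demand slope: b = 4
Buyer's price increase = d * tax / (b + d)
= 4 * 7 / (4 + 4)
= 28 / 8 = 7/2

7/2


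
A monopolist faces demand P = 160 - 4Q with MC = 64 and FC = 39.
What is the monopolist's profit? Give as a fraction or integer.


MR = MC: 160 - 8Q = 64
Q* = 12
P* = 160 - 4*12 = 112
Profit = (P* - MC)*Q* - FC
= (112 - 64)*12 - 39
= 48*12 - 39
= 576 - 39 = 537

537


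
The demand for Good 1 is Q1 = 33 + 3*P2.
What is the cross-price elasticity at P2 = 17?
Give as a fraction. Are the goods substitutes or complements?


dQ1/dP2 = 3
At P2 = 17: Q1 = 33 + 3*17 = 84
Exy = (dQ1/dP2)(P2/Q1) = 3 * 17 / 84 = 17/28
Since Exy > 0, the goods are substitutes.

17/28 (substitutes)


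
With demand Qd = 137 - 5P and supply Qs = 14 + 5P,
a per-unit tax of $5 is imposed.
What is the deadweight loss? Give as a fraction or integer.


Pre-tax equilibrium quantity: Q* = 151/2
Post-tax equilibrium quantity: Q_tax = 63
Reduction in quantity: Q* - Q_tax = 25/2
DWL = (1/2) * tax * (Q* - Q_tax)
DWL = (1/2) * 5 * 25/2 = 125/4

125/4


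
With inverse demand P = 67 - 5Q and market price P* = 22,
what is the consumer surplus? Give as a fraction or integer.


Maximum willingness to pay (at Q=0): P_max = 67
Quantity demanded at P* = 22:
Q* = (67 - 22)/5 = 9
CS = (1/2) * Q* * (P_max - P*)
CS = (1/2) * 9 * (67 - 22)
CS = (1/2) * 9 * 45 = 405/2

405/2


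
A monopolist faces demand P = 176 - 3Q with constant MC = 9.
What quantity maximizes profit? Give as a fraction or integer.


TR = P*Q = (176 - 3Q)Q = 176Q - 3Q^2
MR = dTR/dQ = 176 - 6Q
Set MR = MC:
176 - 6Q = 9
167 = 6Q
Q* = 167/6 = 167/6

167/6


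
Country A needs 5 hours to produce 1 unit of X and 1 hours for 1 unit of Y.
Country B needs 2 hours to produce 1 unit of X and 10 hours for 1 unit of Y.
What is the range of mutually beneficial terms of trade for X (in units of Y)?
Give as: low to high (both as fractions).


Opportunity cost of X for Country A = hours_X / hours_Y = 5/1 = 5 units of Y
Opportunity cost of X for Country B = hours_X / hours_Y = 2/10 = 1/5 units of Y
Terms of trade must be between the two opportunity costs.
Range: 1/5 to 5

1/5 to 5


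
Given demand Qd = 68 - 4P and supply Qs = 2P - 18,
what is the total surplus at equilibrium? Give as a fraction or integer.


Find equilibrium: 68 - 4P = 2P - 18
68 + 18 = 6P
P* = 86/6 = 43/3
Q* = 2*43/3 - 18 = 32/3
Inverse demand: P = 17 - Q/4, so P_max = 17
Inverse supply: P = 9 + Q/2, so P_min = 9
CS = (1/2) * 32/3 * (17 - 43/3) = 128/9
PS = (1/2) * 32/3 * (43/3 - 9) = 256/9
TS = CS + PS = 128/9 + 256/9 = 128/3

128/3
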